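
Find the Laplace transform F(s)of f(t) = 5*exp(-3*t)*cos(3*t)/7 5*(s+3)/(7*((s+3)^2+9))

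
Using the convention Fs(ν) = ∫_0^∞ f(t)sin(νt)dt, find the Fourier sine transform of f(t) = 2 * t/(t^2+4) pi * exp(-2 * ν)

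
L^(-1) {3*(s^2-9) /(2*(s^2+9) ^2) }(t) 3*t*cos(3*t) /2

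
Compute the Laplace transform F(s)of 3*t 3/s^2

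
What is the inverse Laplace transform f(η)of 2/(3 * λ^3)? η^2/3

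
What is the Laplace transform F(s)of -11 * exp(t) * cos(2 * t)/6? 11 * (1 - s)/(6 * ((s - 1)^2 + 4))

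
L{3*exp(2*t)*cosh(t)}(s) 3*(s - 2)/((s - 2)^2 - 1)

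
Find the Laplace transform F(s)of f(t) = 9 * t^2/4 9/(2 * s^3)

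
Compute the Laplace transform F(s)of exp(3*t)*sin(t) 1/((s - 3)^2 + 1)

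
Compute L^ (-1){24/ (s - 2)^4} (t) 4 * t^3 * exp (2 * t)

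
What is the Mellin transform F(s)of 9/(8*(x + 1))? 9*pi*csc(pi*s)/8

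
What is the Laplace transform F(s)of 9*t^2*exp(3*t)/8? 9/(4*(s - 3)^3)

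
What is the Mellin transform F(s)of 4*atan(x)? -2*pi*sec(pi*s/2)/s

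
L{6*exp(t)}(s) 6/(s - 1)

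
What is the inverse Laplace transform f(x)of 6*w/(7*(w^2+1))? 6*cos(x)/7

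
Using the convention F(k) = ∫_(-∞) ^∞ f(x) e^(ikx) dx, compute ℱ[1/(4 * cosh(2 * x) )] pi/(8 * cosh(pi * k/4) ) 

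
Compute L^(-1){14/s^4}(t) 7 * t^3/3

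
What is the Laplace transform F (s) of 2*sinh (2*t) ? 4/ (s^2 - 4) 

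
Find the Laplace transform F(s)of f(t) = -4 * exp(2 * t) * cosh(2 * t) 4 * (2 - s)/(s * (s - 4))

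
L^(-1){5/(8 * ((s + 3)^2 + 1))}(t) 5 * exp(-3 * t) * sin(t)/8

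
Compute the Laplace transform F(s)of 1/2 1/(2*s)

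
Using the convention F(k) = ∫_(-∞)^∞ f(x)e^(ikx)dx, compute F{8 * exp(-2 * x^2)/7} 4 * sqrt(2) * sqrt(pi) * exp(-k^2/8)/7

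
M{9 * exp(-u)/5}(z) 9 * gamma(z)/5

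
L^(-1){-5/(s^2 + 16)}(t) -5 * sin(4 * t)/4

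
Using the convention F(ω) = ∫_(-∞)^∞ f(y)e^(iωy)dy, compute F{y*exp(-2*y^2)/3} sqrt(2)*I*sqrt(pi)*ω*exp(-ω^2/8)/24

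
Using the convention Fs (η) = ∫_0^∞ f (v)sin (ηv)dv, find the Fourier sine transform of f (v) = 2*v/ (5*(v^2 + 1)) pi*exp (-η)/5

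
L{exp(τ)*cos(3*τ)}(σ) (σ - 1)/((σ - 1)^2+9)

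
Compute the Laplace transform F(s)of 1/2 1/(2*s)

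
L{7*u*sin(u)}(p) 14*p/(p^2 + 1)^2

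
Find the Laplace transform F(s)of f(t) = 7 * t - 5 7/s^2 - 5/s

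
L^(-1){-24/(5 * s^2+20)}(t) -12 * sin(2 * t)/5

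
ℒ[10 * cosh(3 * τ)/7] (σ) 10 * σ/(7 * (σ^2 - 9))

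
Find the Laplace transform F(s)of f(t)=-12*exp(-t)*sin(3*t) -36/((s + 1)^2 + 9)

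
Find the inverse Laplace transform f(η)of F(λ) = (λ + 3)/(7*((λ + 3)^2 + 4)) exp(-3*η)*cos(2*η)/7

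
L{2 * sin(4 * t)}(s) 8/(s^2 + 16)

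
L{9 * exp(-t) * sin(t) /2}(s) 9/(2 * ((s + 1) ^2 + 1) ) 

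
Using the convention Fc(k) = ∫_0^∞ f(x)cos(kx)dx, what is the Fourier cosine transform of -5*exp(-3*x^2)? -5*sqrt(3)*sqrt(pi)*exp(-k^2/12)/6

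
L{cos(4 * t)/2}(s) s/(2 * (s^2 + 16))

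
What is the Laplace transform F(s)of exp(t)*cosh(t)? (s - 1)/(s*(s - 2))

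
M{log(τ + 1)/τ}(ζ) -pi*csc(pi*ζ)/(ζ - 1)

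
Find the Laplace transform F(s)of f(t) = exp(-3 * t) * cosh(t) (s + 3)/((s + 3)^2 - 1)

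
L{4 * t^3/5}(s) 24/(5 * s^4)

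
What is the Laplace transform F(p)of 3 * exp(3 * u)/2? 3/(2 * (p - 3))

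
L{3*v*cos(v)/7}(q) 3*(q^2 - 1)/(7*(q^2 + 1)^2)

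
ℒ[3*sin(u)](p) 3/(p^2 + 1)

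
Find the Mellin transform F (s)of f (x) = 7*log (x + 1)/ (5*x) -7*pi*csc (pi*s)/ (5*s - 5)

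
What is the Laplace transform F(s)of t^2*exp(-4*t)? 2/(s + 4)^3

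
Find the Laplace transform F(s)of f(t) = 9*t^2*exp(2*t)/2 9/(s - 2)^3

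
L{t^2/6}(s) 1/(3*s^3)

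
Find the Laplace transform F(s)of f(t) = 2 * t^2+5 4/s^3+5/s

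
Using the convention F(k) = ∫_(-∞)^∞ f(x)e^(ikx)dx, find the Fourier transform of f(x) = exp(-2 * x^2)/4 sqrt(2) * sqrt(pi) * exp(-k^2/8)/8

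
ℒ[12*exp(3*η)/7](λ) 12/(7*(λ - 3))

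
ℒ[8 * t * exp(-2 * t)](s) 8/(s + 2)^2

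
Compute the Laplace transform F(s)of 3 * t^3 18/s^4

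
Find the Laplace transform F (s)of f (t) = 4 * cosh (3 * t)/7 4 * s/ (7 * (s^2 - 9))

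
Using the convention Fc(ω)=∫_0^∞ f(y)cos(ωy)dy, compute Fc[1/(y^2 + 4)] pi*exp(-2*ω)/4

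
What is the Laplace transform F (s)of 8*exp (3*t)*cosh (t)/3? 8*(s - 3)/ (3*( (s - 3)^2 - 1))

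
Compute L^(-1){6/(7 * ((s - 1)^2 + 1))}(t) 6 * exp(t) * sin(t)/7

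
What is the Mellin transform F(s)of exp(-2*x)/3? gamma(s)/(3*2^s)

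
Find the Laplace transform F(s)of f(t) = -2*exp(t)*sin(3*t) -6/((s - 1)^2+9)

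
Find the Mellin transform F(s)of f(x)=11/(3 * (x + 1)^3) 11 * pi * (s - 2) * (s - 1)/(6 * sin(pi * s))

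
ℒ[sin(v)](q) 1/(q^2 + 1)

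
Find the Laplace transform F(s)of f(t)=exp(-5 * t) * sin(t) 1/((s + 5)^2 + 1)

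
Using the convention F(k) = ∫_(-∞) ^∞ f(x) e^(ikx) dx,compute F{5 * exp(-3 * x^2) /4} 5 * sqrt(3) * sqrt(pi) * exp(-k^2/12) /12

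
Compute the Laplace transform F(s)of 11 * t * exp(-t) 11/(s + 1)^2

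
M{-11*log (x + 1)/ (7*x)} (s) 11*pi*csc (pi*s)/ (7*(s - 1))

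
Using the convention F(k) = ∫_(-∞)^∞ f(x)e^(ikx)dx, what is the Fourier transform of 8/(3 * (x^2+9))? 8 * pi * exp(-3 * Abs(k))/9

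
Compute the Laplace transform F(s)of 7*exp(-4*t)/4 7/(4*(s+4))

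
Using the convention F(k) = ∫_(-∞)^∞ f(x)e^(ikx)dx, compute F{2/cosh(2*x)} pi/cosh(pi*k/4)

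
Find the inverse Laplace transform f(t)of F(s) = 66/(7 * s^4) 11 * t^3/7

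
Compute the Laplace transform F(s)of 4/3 4/(3*s)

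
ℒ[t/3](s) 1/(3*s^2)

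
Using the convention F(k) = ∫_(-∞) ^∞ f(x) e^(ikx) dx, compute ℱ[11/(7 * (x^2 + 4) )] 11 * pi * exp(-2 * Abs(k) ) /14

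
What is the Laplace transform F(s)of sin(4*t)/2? 2/(s^2+16)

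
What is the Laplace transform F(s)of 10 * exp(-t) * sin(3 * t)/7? 30/(7 * ((s + 1)^2 + 9))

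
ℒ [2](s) 2/s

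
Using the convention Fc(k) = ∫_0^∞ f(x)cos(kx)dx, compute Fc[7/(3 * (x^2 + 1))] 7 * pi * exp(-k)/6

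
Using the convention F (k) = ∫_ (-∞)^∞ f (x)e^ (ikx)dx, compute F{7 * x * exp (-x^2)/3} 7 * I * sqrt (pi) * k * exp (-k^2/4)/6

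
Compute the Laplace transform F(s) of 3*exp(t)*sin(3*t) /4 9/(4*((s - 1) ^2 + 9) ) 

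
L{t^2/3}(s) 2/(3 * s^3)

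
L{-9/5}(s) -9/(5 * s) 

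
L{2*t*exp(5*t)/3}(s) 2/(3*(s - 5)^2)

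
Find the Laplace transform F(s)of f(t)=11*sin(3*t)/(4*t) 11*atan(3/s)/4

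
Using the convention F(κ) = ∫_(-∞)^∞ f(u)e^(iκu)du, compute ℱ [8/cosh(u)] 8*pi/cosh(pi*κ/2)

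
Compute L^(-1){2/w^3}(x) x^2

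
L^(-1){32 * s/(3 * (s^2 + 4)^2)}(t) 8 * t * sin(2 * t)/3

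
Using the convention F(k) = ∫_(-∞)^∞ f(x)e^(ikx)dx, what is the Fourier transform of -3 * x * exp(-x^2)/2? -3 * I * sqrt(pi) * k * exp(-k^2/4)/4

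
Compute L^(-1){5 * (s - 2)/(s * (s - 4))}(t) 5 * exp(2 * t) * cosh(2 * t)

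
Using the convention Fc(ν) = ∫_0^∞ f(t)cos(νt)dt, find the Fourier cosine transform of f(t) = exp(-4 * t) 4/(ν^2 + 16)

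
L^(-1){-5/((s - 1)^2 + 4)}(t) -5*exp(t)*sin(2*t)/2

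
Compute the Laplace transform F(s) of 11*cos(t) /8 11*s/(8*(s^2 + 1) ) 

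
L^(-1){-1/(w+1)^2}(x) -x*exp(-x)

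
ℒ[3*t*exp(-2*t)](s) 3/(s + 2)^2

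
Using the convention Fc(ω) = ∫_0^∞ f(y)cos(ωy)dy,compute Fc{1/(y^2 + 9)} pi*exp(-3*ω)/6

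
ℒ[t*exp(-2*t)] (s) (s + 2)^(-2)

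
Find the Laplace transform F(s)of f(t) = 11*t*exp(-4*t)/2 11/(2*(s+4)^2)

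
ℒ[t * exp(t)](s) (s - 1)^(-2)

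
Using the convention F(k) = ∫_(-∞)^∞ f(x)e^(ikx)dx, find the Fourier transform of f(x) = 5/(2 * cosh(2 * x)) 5 * pi/(4 * cosh(pi * k/4))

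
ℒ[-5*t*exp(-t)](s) -5/(s + 1)^2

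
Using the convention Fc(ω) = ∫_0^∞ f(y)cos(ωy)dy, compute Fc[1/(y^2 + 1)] pi*exp(-ω)/2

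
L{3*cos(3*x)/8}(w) 3*w/(8*(w^2+9))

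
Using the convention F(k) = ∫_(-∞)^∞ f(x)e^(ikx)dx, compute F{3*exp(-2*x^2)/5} 3*sqrt(2)*sqrt(pi)*exp(-k^2/8)/10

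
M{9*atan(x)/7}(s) -9*pi*sec(pi*s/2)/(14*s)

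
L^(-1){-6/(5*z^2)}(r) -6*r/5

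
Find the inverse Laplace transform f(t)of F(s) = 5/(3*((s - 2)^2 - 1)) 5*exp(2*t)*sinh(t)/3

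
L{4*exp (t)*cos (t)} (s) 4*(s - 1)/ ( (s - 1)^2 + 1)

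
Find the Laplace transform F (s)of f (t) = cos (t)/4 s/ (4 * (s^2 + 1))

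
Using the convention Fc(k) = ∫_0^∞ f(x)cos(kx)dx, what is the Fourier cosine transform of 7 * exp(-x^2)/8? 7 * sqrt(pi) * exp(-k^2/4)/16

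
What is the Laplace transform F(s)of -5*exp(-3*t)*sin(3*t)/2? -15/(2*(s + 3)^2 + 18)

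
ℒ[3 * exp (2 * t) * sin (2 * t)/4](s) 3/ (2 * ( (s - 2)^2 + 4))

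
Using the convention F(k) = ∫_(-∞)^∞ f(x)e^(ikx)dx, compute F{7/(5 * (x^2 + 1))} 7 * pi * exp(-Abs(k))/5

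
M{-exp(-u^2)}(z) -gamma(z/2)/2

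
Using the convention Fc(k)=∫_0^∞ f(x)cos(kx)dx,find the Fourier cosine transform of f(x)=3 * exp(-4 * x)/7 12/(7 * (k^2 + 16))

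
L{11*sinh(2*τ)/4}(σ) 11/(2*(σ^2-4))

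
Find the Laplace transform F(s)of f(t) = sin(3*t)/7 3/(7*(s^2+9))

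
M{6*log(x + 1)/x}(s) -6*pi*csc(pi*s)/(s - 1)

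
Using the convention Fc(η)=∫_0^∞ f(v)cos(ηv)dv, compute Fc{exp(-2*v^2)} sqrt(2)*sqrt(pi)*exp(-η^2/8)/4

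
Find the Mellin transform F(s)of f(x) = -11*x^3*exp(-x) -11*gamma(s + 3)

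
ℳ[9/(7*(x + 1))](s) 9*pi*csc(pi*s)/7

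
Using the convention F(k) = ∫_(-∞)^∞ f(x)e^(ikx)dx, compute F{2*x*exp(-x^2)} I*sqrt(pi)*k*exp(-k^2/4)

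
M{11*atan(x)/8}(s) -11*pi*sec(pi*s/2)/(16*s)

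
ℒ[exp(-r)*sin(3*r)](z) 3/((z + 1)^2 + 9)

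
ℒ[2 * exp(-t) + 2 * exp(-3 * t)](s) 2/(s + 3) + 2/(s + 1)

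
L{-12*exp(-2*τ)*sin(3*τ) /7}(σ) -36/(7*(σ + 2) ^2 + 63) 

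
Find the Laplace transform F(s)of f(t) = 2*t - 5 2/s^2 - 5/s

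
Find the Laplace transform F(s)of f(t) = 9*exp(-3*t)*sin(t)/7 9/(7*((s + 3)^2 + 1))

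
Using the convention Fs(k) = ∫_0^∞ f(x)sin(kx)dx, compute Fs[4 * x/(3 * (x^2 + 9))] 2 * pi * exp(-3 * k)/3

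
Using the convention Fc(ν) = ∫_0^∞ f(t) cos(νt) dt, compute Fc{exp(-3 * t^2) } sqrt(3) * sqrt(pi) * exp(-ν^2/12) /6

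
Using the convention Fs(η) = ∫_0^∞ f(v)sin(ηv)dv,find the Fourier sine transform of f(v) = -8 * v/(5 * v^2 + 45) -4 * pi * exp(-3 * η)/5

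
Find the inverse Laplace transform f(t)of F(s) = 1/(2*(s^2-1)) sinh(t)/2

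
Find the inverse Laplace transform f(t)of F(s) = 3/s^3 3*t^2/2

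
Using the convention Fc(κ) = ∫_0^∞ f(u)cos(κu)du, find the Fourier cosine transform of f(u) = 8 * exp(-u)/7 8/(7 * (κ^2+1))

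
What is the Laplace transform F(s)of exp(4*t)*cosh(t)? (s - 4)/((s - 4)^2 - 1)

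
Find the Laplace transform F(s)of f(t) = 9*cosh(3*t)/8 9*s/(8*(s^2-9))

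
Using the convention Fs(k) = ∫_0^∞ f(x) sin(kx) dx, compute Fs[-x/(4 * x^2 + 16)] -pi * exp(-2 * k) /8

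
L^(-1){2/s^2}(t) 2*t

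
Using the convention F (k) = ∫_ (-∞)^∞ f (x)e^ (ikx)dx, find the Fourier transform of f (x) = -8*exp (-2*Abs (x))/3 -32/ (3*k^2+12)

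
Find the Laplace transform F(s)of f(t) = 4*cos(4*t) 4*s/(s^2 + 16)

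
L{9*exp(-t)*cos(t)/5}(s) 9*(s + 1)/(5*((s + 1)^2 + 1))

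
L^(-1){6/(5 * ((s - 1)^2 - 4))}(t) 3 * exp(t) * sinh(2 * t)/5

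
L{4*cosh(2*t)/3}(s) 4*s/(3*(s^2 - 4))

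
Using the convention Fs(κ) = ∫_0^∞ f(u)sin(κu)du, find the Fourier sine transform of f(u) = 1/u pi/2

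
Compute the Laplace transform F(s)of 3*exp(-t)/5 3/(5*(s + 1))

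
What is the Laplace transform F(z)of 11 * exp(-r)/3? 11/(3 * (z+1))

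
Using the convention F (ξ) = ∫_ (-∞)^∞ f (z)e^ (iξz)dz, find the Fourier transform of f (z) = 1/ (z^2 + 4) pi*exp (-2*Abs (ξ))/2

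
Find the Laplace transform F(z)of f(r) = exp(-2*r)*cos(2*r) (z + 2)/((z + 2)^2 + 4)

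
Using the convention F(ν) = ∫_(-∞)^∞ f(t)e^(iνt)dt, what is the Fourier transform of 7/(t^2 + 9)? 7 * pi * exp(-3 * Abs(ν))/3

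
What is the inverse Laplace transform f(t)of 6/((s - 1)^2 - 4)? 3*exp(t)*sinh(2*t)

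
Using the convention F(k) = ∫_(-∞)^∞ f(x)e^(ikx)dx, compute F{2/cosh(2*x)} pi/cosh(pi*k/4)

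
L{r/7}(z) 1/(7 * z^2)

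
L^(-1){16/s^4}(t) 8*t^3/3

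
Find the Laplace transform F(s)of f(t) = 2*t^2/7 4/(7*s^3)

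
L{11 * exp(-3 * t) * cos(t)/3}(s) 11 * (s + 3)/(3 * ((s + 3)^2 + 1))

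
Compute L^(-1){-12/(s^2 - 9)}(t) -4*sinh(3*t)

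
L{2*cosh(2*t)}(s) 2*s/(s^2-4)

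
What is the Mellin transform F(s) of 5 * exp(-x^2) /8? 5 * gamma(s/2) /16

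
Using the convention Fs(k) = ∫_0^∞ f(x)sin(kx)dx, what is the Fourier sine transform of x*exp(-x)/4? k/(2*(k^2 + 1)^2)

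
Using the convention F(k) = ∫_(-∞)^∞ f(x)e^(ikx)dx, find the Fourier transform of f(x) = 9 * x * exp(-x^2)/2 9 * I * sqrt(pi) * k * exp(-k^2/4)/4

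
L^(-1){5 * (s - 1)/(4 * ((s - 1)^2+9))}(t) 5 * exp(t) * cos(3 * t)/4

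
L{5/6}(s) 5/(6*s)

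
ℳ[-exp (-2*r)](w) -gamma (w)/2^w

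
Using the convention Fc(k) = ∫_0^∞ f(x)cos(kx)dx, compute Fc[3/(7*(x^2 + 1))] 3*pi*exp(-k)/14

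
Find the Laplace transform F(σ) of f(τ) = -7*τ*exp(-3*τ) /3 -7/(3*(σ + 3) ^2) 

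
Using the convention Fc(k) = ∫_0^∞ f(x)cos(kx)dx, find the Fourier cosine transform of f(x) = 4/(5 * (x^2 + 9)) 2 * pi * exp(-3 * k)/15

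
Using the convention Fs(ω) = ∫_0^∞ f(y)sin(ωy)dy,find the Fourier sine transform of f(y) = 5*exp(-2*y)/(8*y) 5*atan(ω/2)/8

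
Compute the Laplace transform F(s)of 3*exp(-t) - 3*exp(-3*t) 3/(s + 1) - 3/(s + 3)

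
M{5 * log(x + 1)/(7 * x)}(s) -5 * pi * csc(pi * s)/(7 * s - 7)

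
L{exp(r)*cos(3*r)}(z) (z - 1)/((z - 1)^2 + 9)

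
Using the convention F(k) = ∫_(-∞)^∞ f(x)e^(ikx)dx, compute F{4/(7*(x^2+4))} 2*pi*exp(-2*Abs(k))/7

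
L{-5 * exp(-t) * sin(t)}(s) -5/((s + 1)^2 + 1)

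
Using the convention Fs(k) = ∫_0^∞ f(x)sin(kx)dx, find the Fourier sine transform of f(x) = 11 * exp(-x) 11 * k/(k^2+1)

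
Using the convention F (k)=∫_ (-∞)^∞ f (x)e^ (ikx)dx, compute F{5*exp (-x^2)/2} 5*sqrt (pi)*exp (-k^2/4)/2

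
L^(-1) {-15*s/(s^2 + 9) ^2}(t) -5*t*sin(3*t) /2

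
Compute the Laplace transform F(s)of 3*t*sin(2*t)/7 12*s/(7*(s^2 + 4)^2)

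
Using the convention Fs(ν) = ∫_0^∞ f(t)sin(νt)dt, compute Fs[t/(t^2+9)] pi * exp(-3 * ν)/2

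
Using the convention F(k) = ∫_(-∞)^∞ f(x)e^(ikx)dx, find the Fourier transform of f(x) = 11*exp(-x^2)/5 11*sqrt(pi)*exp(-k^2/4)/5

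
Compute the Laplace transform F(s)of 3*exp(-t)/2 3/(2*(s + 1))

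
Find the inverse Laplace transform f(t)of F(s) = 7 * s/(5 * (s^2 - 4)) 7 * cosh(2 * t)/5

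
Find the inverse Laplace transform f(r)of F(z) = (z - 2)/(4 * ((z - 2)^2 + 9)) exp(2 * r) * cos(3 * r)/4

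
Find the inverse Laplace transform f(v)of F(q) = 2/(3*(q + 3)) 2*exp(-3*v)/3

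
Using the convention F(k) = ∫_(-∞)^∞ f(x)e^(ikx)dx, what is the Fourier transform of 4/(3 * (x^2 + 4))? 2 * pi * exp(-2 * Abs(k))/3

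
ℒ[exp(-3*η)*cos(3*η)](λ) (λ + 3)/((λ + 3)^2 + 9)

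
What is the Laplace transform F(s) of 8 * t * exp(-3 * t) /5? 8/(5 * (s + 3) ^2) 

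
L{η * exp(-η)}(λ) (λ+1)^(-2)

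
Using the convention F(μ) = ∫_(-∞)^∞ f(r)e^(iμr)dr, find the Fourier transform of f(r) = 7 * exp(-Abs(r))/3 14/(3 * (μ^2 + 1))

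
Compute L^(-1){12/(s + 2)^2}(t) 12*t*exp(-2*t)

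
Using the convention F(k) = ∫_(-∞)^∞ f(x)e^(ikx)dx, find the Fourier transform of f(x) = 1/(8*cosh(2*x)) pi/(16*cosh(pi*k/4))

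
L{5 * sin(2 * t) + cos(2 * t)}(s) 10/(s^2 + 4) + s/(s^2 + 4)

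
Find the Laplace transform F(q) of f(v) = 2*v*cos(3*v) 2*(q^2 - 9) /(q^2 + 9) ^2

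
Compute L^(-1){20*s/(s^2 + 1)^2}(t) 10*t*sin(t)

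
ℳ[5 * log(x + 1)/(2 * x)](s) -5 * pi * csc(pi * s)/(2 * s - 2)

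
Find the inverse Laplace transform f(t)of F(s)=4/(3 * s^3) 2 * t^2/3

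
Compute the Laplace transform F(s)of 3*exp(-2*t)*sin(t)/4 3/(4*((s + 2)^2 + 1))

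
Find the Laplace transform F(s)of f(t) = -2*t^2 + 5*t 5/s^2 - 4/s^3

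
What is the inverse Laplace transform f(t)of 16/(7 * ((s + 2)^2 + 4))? 8 * exp(-2 * t) * sin(2 * t)/7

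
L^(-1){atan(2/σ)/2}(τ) sin(2*τ)/(2*τ)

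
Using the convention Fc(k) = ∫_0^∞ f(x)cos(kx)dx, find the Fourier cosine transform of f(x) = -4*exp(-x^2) -2*sqrt(pi)*exp(-k^2/4)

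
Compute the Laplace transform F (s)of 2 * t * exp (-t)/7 2/ (7 * (s + 1)^2)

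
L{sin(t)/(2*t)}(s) atan(1/s)/2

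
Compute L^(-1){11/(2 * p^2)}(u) 11 * u/2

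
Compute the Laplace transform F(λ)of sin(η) 1/(λ^2 + 1)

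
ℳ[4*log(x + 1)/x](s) -4*pi*csc(pi*s)/(s - 1)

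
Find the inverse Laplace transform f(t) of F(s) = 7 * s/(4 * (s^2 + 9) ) 7 * cos(3 * t) /4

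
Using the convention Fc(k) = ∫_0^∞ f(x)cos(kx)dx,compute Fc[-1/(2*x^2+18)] -pi*exp(-3*k)/12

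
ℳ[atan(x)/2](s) -pi * sec(pi * s/2)/(4 * s)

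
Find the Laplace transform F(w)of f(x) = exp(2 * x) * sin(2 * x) 2/((w - 2)^2+4)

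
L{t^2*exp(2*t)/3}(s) 2/(3*(s - 2)^3)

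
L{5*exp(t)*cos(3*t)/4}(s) 5*(s - 1)/(4*((s - 1)^2 + 9))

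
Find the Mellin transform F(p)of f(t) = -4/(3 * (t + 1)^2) 4 * pi * (p - 1)/(3 * sin(pi * p))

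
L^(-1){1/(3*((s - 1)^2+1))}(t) exp(t)*sin(t)/3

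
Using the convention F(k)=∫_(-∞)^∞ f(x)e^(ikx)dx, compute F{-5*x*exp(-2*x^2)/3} -5*sqrt(2)*I*sqrt(pi)*k*exp(-k^2/8)/24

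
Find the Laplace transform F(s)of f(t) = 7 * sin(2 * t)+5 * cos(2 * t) 14/(s^2+4)+5 * s/(s^2+4)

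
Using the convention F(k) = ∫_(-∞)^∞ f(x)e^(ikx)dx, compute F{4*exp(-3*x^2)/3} 4*sqrt(3)*sqrt(pi)*exp(-k^2/12)/9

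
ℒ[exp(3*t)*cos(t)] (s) (s - 3)/((s - 3)^2 + 1)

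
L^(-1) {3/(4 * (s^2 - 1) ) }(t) 3 * sinh(t) /4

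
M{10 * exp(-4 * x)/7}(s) 10 * gamma(s)/(7 * 2^(2 * s))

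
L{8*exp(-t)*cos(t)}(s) 8*(s + 1)/((s + 1)^2 + 1)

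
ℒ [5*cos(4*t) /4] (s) 5*s/(4*(s^2+16) ) 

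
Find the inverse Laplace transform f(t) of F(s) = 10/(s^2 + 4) 5*sin(2*t) 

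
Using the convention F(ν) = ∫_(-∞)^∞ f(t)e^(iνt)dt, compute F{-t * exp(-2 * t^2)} -sqrt(2) * I * sqrt(pi) * ν * exp(-ν^2/8)/8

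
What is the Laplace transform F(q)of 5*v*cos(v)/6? 5*(q^2 - 1)/(6*(q^2 + 1)^2)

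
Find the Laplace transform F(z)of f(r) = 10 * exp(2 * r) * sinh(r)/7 10/(7 * ((z - 2)^2 - 1))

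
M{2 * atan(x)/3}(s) -pi * sec(pi * s/2)/(3 * s)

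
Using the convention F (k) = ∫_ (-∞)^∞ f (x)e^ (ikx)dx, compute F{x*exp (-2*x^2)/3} sqrt (2)*I*sqrt (pi)*k*exp (-k^2/8)/24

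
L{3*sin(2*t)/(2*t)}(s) 3*atan(2/s)/2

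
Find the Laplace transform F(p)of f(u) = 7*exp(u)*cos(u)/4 7*(p - 1)/(4*((p - 1)^2 + 1))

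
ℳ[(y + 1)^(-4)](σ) gamma(σ) * gamma(4 - σ)/6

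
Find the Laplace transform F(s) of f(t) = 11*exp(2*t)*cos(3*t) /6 11*(s - 2) /(6*((s - 2) ^2+9) ) 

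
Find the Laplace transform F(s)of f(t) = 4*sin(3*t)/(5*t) 4*atan(3/s)/5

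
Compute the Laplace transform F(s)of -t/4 -1/(4*s^2)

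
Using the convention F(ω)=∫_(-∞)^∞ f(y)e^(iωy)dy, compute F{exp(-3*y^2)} sqrt(3)*sqrt(pi)*exp(-ω^2/12)/3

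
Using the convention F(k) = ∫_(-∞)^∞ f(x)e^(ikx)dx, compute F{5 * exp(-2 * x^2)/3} 5 * sqrt(2) * sqrt(pi) * exp(-k^2/8)/6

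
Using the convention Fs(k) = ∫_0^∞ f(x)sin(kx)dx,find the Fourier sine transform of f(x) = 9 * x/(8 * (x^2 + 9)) 9 * pi * exp(-3 * k)/16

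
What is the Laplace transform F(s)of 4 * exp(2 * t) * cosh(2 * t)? 4 * (s - 2)/(s * (s - 4))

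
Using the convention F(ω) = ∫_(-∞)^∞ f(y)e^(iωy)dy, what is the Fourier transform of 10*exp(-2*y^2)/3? 5*sqrt(2)*sqrt(pi)*exp(-ω^2/8)/3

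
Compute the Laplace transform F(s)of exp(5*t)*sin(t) 1/((s - 5)^2 + 1)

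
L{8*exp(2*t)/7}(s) 8/(7*(s - 2))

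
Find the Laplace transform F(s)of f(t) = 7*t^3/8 21/(4*s^4)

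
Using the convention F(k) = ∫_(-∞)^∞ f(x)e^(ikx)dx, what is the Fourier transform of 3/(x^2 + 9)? pi*exp(-3*Abs(k))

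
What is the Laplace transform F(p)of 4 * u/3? 4/(3 * p^2)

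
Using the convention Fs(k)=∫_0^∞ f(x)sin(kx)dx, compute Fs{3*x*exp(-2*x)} 12*k/(k^2 + 4)^2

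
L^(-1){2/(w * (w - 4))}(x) exp(2 * x) * sinh(2 * x)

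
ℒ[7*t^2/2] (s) 7/s^3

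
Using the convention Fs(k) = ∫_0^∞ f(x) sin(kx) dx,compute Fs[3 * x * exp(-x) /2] 3 * k/(k^2 + 1) ^2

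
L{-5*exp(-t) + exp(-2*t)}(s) 1/(s + 2)-5/(s + 1)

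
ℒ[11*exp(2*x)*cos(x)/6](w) 11*(w - 2)/(6*((w - 2)^2 + 1))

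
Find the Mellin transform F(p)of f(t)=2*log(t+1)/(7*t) -2*pi*csc(pi*p)/(7*p - 7)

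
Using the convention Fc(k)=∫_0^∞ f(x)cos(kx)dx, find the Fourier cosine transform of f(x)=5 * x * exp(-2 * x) 5 * (4 - k^2)/(k^2+4)^2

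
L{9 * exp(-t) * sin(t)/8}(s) 9/(8 * ((s + 1)^2 + 1))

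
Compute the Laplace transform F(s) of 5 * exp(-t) 5/(s + 1) 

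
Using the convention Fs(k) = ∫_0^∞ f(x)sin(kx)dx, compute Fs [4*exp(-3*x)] 4*k/(k^2 + 9)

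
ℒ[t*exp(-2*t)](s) (s + 2)^(-2)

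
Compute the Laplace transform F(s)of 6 6/s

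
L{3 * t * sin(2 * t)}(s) 12 * s/(s^2 + 4)^2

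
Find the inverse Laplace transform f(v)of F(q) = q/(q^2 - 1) cosh(v)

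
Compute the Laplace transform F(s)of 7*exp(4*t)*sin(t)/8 7/(8*((s - 4)^2 + 1))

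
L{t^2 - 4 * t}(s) 2/s^3 - 4/s^2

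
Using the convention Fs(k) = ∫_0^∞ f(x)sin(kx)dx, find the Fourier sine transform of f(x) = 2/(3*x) pi/3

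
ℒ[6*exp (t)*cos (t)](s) 6*(s - 1)/ ( (s - 1)^2+1)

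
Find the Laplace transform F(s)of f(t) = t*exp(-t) (s + 1)^(-2)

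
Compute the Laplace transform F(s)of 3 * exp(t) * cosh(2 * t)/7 3 * (s - 1)/(7 * ((s - 1)^2-4))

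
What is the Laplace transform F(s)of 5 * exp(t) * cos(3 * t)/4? 5 * (s - 1)/(4 * ((s - 1)^2 + 9))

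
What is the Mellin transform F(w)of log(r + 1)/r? -pi * csc(pi * w)/(w - 1)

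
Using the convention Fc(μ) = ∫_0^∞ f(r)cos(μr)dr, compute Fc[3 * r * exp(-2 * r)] 3 * (4 - μ^2)/(μ^2 + 4)^2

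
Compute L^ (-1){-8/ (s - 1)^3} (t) -4*t^2*exp (t)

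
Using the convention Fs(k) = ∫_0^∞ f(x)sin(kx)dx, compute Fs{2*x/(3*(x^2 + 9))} pi*exp(-3*k)/3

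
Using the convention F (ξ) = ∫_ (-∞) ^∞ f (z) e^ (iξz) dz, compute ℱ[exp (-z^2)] sqrt (pi)*exp (-ξ^2/4) 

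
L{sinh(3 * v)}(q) 3/(q^2 - 9)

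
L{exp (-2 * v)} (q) 1/ (q + 2)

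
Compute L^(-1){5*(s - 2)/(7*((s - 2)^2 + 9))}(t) 5*exp(2*t)*cos(3*t)/7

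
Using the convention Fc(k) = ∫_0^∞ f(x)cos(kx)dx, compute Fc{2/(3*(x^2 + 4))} pi*exp(-2*k)/6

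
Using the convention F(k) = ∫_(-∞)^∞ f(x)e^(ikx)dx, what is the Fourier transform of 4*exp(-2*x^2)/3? 2*sqrt(2)*sqrt(pi)*exp(-k^2/8)/3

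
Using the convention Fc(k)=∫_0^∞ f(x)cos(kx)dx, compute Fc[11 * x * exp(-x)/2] 11 * (1 - k^2)/(2 * (k^2 + 1)^2)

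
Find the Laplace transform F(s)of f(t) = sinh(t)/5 1/(5 * (s^2-1))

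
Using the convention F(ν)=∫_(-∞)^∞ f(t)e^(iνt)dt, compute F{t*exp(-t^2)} I*sqrt(pi)*ν*exp(-ν^2/4)/2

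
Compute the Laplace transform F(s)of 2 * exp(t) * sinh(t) 2/(s * (s - 2))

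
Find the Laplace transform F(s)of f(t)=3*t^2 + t 6/s^3 + s^(-2)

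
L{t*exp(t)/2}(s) 1/(2*(s - 1)^2)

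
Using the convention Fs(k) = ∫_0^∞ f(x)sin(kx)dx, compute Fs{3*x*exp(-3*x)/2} 9*k/(k^2 + 9)^2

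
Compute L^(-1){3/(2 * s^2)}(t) 3 * t/2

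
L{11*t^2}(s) 22/s^3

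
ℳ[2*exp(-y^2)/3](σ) gamma(σ/2)/3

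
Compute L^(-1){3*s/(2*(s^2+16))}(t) 3*cos(4*t)/2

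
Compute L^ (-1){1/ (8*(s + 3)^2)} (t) t*exp (-3*t)/8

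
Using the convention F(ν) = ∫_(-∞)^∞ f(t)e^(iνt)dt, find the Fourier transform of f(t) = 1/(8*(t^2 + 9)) pi*exp(-3*Abs(ν))/24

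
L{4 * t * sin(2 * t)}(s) 16 * s/(s^2 + 4)^2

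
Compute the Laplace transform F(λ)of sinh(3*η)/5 3/(5*(λ^2 - 9))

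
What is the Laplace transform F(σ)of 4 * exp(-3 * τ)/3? 4/(3 * (σ + 3))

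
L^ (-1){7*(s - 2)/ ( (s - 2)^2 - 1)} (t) 7*exp (2*t)*cosh (t)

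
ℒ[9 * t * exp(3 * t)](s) 9/(s - 3)^2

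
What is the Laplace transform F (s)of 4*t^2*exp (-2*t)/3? 8/ (3*(s + 2)^3)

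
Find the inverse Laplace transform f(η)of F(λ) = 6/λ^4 η^3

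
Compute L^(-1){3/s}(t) 3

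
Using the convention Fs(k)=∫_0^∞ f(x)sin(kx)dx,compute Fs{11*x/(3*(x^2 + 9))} 11*pi*exp(-3*k)/6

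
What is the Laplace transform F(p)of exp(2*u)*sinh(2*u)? 2/(p*(p - 4))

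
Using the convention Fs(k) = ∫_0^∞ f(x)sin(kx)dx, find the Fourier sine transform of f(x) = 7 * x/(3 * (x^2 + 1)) 7 * pi * exp(-k)/6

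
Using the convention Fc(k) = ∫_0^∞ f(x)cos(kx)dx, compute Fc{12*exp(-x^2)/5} 6*sqrt(pi)*exp(-k^2/4)/5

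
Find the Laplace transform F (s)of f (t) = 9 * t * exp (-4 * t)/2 9/ (2 * (s+4)^2)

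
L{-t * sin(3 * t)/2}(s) -3 * s/(s^2+9)^2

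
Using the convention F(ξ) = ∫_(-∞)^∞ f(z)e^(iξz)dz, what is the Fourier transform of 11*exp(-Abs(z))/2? 11/(ξ^2 + 1)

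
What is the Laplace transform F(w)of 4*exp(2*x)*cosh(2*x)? 4*(w - 2)/(w*(w - 4))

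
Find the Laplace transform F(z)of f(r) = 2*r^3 12/z^4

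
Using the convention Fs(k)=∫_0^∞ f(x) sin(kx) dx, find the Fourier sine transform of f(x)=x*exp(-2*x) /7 4*k/(7*(k^2 + 4) ^2) 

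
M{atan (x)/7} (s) -pi*sec (pi*s/2)/ (14*s)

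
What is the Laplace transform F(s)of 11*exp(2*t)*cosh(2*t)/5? 11*(s - 2)/(5*s*(s - 4))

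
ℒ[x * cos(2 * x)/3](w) (w^2 - 4)/(3 * (w^2 + 4)^2)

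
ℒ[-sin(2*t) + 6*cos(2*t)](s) 6*s/(s^2 + 4) - 2/(s^2 + 4)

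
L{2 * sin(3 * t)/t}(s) 2 * atan(3/s)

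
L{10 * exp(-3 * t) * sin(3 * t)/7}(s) 30/(7 * ((s + 3)^2 + 9))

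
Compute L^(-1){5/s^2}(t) 5*t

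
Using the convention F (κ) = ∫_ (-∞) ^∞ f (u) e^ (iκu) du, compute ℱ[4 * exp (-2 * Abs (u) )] 16/ (κ^2+4) 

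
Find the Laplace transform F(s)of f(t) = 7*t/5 7/(5*s^2)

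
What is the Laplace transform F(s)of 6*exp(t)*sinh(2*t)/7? 12/(7*((s - 1)^2 - 4))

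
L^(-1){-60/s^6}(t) -t^5/2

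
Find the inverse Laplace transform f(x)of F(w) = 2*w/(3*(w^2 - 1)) 2*cosh(x)/3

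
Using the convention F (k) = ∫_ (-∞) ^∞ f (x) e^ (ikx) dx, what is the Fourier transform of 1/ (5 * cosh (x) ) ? pi/ (5 * cosh (pi * k/2) ) 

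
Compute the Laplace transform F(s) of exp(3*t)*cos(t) (s - 3) /((s - 3) ^2+1) 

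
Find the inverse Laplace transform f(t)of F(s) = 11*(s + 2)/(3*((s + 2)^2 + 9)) 11*exp(-2*t)*cos(3*t)/3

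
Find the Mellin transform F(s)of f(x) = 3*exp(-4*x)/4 3*gamma(s)/(4*2^(2*s))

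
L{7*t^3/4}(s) 21/(2*s^4)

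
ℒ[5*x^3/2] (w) 15/w^4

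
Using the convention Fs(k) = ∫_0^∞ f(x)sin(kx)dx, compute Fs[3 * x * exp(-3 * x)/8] 9 * k/(4 * (k^2 + 9)^2)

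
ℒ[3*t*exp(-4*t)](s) 3/(s + 4) ^2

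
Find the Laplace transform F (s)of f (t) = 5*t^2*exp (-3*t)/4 5/ (2*(s + 3)^3)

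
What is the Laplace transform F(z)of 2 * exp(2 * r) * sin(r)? 2/((z - 2)^2 + 1)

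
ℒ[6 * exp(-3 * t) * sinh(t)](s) 6/((s + 3) ^2-1) 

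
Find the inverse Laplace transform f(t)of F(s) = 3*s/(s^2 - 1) 3*cosh(t)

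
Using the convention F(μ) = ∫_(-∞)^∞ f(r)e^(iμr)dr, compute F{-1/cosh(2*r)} -pi/(2*cosh(pi*μ/4))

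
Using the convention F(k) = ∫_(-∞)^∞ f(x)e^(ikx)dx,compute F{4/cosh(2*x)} 2*pi/cosh(pi*k/4)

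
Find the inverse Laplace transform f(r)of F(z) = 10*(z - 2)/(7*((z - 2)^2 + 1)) 10*exp(2*r)*cos(r)/7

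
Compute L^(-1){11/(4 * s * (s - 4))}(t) 11 * exp(2 * t) * sinh(2 * t)/8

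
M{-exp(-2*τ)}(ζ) -gamma(ζ)/2^ζ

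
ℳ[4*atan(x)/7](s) -2*pi*sec(pi*s/2)/(7*s)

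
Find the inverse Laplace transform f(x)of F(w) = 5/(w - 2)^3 5*x^2*exp(2*x)/2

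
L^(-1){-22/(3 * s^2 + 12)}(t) -11 * sin(2 * t)/3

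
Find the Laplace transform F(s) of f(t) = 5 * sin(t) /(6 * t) 5 * atan(1/s) /6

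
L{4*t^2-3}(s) 8/s^3-3/s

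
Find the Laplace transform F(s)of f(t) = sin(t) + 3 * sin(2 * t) 1/(s^2 + 1) + 6/(s^2 + 4)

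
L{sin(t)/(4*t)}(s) atan(1/s)/4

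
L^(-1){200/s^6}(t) 5*t^5/3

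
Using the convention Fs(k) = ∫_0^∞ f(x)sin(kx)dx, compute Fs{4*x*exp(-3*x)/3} 8*k/(k^2 + 9)^2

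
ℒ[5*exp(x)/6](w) 5/(6*(w - 1))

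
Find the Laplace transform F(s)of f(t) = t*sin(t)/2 s/(s^2 + 1)^2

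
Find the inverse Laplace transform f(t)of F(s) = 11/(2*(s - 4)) 11*exp(4*t)/2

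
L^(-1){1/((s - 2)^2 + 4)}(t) exp(2*t)*sin(2*t)/2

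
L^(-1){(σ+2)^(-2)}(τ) τ*exp(-2*τ)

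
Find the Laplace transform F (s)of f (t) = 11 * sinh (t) 11/ (s^2-1)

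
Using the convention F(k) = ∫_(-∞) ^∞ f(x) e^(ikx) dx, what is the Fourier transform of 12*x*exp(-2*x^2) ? 3*sqrt(2)*I*sqrt(pi)*k*exp(-k^2/8) /2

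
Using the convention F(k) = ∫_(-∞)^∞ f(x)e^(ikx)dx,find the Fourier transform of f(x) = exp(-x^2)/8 sqrt(pi) * exp(-k^2/4)/8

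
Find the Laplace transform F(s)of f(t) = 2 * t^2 4/s^3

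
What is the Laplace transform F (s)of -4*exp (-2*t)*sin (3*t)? -12/ ( (s + 2)^2 + 9)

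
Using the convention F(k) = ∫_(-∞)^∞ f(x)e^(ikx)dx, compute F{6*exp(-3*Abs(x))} 36/(k^2 + 9)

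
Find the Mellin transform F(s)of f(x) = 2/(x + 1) 2*pi*csc(pi*s)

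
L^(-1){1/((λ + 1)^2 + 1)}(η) exp(-η)*sin(η)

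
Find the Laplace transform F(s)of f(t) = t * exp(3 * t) (s - 3)^(-2)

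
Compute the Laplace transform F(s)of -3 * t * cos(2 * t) 3 * (4 - s^2)/(s^2 + 4)^2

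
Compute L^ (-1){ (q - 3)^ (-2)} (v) v * exp (3 * v)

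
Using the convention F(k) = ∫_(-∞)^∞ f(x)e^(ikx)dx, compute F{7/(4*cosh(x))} 7*pi/(4*cosh(pi*k/2))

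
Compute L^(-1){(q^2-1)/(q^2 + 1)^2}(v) v * cos(v)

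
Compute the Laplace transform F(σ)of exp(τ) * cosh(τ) (σ - 1)/(σ * (σ - 2))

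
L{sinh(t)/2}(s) 1/(2*(s^2 - 1))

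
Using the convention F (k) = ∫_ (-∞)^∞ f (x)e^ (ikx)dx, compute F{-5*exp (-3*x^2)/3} -5*sqrt (3)*sqrt (pi)*exp (-k^2/12)/9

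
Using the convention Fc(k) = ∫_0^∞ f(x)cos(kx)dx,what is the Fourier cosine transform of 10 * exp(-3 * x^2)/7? 5 * sqrt(3) * sqrt(pi) * exp(-k^2/12)/21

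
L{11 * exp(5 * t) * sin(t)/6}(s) 11/(6 * ((s - 5)^2 + 1))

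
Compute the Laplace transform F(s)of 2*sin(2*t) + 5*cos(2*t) 5*s/(s^2 + 4) + 4/(s^2 + 4)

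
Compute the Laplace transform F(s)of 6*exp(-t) 6/(s + 1)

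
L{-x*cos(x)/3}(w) (1 - w^2)/(3*(w^2 + 1)^2)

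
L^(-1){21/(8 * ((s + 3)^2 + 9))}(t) 7 * exp(-3 * t) * sin(3 * t)/8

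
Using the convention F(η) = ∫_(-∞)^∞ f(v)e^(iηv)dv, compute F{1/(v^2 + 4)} pi*exp(-2*Abs(η))/2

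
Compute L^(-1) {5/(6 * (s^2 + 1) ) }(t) 5 * sin(t) /6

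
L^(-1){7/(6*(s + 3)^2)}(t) 7*t*exp(-3*t)/6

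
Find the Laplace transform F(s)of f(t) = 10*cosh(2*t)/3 10*s/(3*(s^2 - 4))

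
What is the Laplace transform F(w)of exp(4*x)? 1/(w - 4)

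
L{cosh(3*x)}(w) w/(w^2 - 9)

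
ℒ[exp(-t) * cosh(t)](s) (s + 1)/(s * (s + 2))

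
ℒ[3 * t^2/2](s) 3/s^3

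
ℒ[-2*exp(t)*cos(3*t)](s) 2*(1 - s)/((s - 1)^2+9)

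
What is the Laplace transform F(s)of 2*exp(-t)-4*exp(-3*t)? 2/(s + 1)-4/(s + 3)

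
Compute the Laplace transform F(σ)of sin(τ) 1/(σ^2 + 1)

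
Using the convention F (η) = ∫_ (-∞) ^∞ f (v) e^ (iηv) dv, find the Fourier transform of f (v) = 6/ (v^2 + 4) 3*pi*exp (-2*Abs (η) ) 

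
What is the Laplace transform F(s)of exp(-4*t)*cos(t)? (s + 4)/((s + 4)^2 + 1)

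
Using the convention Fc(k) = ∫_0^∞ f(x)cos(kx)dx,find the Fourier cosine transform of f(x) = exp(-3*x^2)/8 sqrt(3)*sqrt(pi)*exp(-k^2/12)/48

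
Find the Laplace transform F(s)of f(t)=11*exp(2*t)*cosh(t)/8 11*(s - 2)/(8*((s - 2)^2 - 1))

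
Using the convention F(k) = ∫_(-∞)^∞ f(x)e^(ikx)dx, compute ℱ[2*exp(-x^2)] 2*sqrt(pi)*exp(-k^2/4)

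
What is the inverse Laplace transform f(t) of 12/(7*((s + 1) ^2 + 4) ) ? 6*exp(-t)*sin(2*t) /7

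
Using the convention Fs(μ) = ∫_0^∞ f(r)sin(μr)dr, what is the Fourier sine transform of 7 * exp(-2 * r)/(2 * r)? 7 * atan(μ/2)/2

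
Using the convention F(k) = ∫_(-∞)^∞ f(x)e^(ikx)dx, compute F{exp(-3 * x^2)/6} sqrt(3) * sqrt(pi) * exp(-k^2/12)/18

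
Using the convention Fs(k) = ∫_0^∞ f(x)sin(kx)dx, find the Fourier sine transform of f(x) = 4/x 2*pi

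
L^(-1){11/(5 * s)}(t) 11/5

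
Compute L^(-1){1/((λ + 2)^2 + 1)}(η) exp(-2 * η) * sin(η)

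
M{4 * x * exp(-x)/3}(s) 4 * gamma(s + 1)/3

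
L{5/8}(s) 5/(8 * s) 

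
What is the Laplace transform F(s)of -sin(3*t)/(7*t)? -atan(3/s)/7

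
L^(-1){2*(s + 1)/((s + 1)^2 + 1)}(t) 2*exp(-t)*cos(t)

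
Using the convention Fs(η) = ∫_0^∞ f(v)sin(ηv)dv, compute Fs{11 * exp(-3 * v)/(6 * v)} 11 * atan(η/3)/6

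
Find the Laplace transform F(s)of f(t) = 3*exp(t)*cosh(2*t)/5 3*(s - 1)/(5*((s - 1)^2-4))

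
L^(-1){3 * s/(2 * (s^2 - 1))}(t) 3 * cosh(t)/2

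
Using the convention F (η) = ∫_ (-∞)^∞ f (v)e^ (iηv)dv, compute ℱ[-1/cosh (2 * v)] -pi/ (2 * cosh (pi * η/4))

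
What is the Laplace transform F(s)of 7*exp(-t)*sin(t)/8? 7/(8*((s + 1)^2 + 1))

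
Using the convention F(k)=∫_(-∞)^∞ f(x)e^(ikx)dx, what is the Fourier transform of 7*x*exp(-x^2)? 7*I*sqrt(pi)*k*exp(-k^2/4)/2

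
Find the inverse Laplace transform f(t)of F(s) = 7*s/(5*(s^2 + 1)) 7*cos(t)/5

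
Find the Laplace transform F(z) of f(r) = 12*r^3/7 72/(7*z^4) 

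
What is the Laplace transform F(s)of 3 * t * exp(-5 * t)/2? 3/(2 * (s + 5)^2)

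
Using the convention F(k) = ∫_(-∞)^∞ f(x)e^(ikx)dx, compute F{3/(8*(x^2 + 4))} 3*pi*exp(-2*Abs(k))/16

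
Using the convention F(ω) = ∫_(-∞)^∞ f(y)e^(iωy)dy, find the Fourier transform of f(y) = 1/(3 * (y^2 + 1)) pi * exp(-Abs(ω))/3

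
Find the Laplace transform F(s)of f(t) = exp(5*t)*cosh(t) (s - 5)/((s - 5)^2 - 1)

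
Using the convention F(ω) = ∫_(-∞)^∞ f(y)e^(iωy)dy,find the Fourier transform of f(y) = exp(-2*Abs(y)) 4/(ω^2 + 4)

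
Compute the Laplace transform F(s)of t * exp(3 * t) (s - 3)^(-2)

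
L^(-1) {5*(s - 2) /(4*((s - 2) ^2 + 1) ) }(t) 5*exp(2*t)*cos(t) /4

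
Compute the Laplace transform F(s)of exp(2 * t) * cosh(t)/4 (s - 2)/(4 * ((s - 2)^2 - 1))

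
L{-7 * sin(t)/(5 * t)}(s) -7 * atan(1/s)/5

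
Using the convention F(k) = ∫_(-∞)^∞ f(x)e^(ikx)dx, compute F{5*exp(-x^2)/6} 5*sqrt(pi)*exp(-k^2/4)/6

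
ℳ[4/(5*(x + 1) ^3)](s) 2*pi*(s - 2)*(s - 1) /(5*sin(pi*s) ) 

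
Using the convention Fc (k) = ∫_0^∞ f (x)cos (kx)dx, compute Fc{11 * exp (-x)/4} 11/ (4 * (k^2 + 1))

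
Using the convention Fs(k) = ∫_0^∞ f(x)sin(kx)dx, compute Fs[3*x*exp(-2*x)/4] 3*k/(k^2 + 4)^2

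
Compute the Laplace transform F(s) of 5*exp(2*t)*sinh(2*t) 10/(s*(s - 4) ) 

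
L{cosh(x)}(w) w/(w^2 - 1)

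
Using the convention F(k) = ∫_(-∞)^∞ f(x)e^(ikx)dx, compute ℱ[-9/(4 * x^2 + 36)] -3 * pi * exp(-3 * Abs(k))/4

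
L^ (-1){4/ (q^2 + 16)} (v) sin (4*v)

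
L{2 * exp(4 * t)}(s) 2/(s - 4)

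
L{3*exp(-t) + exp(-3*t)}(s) 1/(s + 3) + 3/(s + 1)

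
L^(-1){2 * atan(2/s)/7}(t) 2 * sin(2 * t)/(7 * t)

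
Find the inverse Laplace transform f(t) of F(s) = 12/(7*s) 12/7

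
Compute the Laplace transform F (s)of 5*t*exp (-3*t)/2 5/ (2*(s + 3)^2)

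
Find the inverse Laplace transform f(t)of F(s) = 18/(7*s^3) 9*t^2/7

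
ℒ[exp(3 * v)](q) 1/(q - 3)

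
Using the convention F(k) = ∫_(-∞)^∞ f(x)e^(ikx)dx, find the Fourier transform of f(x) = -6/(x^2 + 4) -3*pi*exp(-2*Abs(k))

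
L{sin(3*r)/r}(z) atan(3/z)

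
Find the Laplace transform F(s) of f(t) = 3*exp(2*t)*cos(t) 3*(s - 2) /((s - 2) ^2 + 1) 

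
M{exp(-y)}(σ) gamma(σ)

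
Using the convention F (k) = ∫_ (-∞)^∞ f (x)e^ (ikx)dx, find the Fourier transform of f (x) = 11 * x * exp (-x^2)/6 11 * I * sqrt (pi) * k * exp (-k^2/4)/12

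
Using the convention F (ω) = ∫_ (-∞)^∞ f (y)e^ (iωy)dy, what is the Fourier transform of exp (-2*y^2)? sqrt (2)*sqrt (pi)*exp (-ω^2/8)/2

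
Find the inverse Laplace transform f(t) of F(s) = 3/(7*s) 3/7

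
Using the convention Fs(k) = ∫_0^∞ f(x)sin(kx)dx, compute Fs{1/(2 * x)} pi/4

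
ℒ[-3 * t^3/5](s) -18/(5 * s^4) 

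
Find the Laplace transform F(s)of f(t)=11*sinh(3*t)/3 11/(s^2 - 9)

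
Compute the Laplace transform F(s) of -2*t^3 -12/s^4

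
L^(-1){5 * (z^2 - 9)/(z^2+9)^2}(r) 5 * r * cos(3 * r)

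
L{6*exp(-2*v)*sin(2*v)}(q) 12/((q + 2)^2 + 4)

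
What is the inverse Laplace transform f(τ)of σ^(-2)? τ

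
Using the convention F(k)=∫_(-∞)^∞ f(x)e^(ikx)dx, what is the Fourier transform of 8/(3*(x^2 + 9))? 8*pi*exp(-3*Abs(k))/9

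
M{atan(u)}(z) -pi*sec(pi*z/2)/(2*z)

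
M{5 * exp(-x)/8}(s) 5 * gamma(s)/8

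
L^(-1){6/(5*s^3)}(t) 3*t^2/5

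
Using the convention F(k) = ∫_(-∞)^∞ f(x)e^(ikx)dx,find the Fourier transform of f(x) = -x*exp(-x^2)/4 -I*sqrt(pi)*k*exp(-k^2/4)/8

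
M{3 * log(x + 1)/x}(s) -3 * pi * csc(pi * s)/(s - 1)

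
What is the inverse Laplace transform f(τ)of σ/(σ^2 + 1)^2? τ*sin(τ)/2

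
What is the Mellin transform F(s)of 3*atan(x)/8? -3*pi*sec(pi*s/2)/(16*s)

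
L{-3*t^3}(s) -18/s^4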